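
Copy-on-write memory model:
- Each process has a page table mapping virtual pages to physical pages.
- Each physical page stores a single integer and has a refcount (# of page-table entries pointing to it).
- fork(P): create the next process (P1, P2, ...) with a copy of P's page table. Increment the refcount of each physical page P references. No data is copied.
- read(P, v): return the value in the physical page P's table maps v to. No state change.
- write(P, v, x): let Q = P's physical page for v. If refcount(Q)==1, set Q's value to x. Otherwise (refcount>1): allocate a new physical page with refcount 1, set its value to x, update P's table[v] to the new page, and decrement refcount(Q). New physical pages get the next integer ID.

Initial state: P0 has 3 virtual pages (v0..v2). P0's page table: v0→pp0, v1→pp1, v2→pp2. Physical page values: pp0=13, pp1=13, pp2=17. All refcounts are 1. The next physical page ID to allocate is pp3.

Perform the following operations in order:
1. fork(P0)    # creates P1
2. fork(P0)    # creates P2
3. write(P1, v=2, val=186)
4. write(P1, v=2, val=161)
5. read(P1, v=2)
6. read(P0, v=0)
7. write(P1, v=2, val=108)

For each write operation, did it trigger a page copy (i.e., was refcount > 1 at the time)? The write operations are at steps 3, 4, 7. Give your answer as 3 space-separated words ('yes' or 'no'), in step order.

Op 1: fork(P0) -> P1. 3 ppages; refcounts: pp0:2 pp1:2 pp2:2
Op 2: fork(P0) -> P2. 3 ppages; refcounts: pp0:3 pp1:3 pp2:3
Op 3: write(P1, v2, 186). refcount(pp2)=3>1 -> COPY to pp3. 4 ppages; refcounts: pp0:3 pp1:3 pp2:2 pp3:1
Op 4: write(P1, v2, 161). refcount(pp3)=1 -> write in place. 4 ppages; refcounts: pp0:3 pp1:3 pp2:2 pp3:1
Op 5: read(P1, v2) -> 161. No state change.
Op 6: read(P0, v0) -> 13. No state change.
Op 7: write(P1, v2, 108). refcount(pp3)=1 -> write in place. 4 ppages; refcounts: pp0:3 pp1:3 pp2:2 pp3:1

yes no no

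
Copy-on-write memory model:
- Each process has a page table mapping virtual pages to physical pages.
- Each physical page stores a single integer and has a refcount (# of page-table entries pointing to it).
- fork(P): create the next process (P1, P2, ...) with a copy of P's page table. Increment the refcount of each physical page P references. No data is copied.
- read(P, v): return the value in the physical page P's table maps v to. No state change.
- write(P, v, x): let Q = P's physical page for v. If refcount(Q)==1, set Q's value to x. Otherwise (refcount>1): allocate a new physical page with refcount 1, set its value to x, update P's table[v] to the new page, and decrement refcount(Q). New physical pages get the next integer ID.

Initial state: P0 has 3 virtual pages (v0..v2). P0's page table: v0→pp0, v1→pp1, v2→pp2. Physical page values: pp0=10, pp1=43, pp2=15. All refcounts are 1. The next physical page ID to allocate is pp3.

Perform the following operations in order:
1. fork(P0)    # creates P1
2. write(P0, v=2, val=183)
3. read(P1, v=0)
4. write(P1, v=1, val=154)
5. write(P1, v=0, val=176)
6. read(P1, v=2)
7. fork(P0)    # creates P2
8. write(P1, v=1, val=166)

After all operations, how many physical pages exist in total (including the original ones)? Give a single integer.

Op 1: fork(P0) -> P1. 3 ppages; refcounts: pp0:2 pp1:2 pp2:2
Op 2: write(P0, v2, 183). refcount(pp2)=2>1 -> COPY to pp3. 4 ppages; refcounts: pp0:2 pp1:2 pp2:1 pp3:1
Op 3: read(P1, v0) -> 10. No state change.
Op 4: write(P1, v1, 154). refcount(pp1)=2>1 -> COPY to pp4. 5 ppages; refcounts: pp0:2 pp1:1 pp2:1 pp3:1 pp4:1
Op 5: write(P1, v0, 176). refcount(pp0)=2>1 -> COPY to pp5. 6 ppages; refcounts: pp0:1 pp1:1 pp2:1 pp3:1 pp4:1 pp5:1
Op 6: read(P1, v2) -> 15. No state change.
Op 7: fork(P0) -> P2. 6 ppages; refcounts: pp0:2 pp1:2 pp2:1 pp3:2 pp4:1 pp5:1
Op 8: write(P1, v1, 166). refcount(pp4)=1 -> write in place. 6 ppages; refcounts: pp0:2 pp1:2 pp2:1 pp3:2 pp4:1 pp5:1

Answer: 6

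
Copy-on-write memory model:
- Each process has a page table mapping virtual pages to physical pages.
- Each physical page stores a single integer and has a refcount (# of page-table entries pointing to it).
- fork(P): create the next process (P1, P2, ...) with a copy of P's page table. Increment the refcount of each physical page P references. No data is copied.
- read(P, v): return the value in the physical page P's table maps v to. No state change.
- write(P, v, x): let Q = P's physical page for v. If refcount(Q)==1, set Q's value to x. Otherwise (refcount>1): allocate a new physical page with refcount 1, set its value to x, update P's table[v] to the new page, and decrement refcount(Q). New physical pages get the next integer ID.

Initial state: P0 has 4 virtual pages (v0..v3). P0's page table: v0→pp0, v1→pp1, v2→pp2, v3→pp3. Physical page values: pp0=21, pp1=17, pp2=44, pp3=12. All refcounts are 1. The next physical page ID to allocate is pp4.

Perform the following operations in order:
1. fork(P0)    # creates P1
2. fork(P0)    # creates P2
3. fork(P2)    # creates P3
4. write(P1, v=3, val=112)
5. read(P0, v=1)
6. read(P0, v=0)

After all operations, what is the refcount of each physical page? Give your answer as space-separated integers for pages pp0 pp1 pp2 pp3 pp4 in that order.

Answer: 4 4 4 3 1

Derivation:
Op 1: fork(P0) -> P1. 4 ppages; refcounts: pp0:2 pp1:2 pp2:2 pp3:2
Op 2: fork(P0) -> P2. 4 ppages; refcounts: pp0:3 pp1:3 pp2:3 pp3:3
Op 3: fork(P2) -> P3. 4 ppages; refcounts: pp0:4 pp1:4 pp2:4 pp3:4
Op 4: write(P1, v3, 112). refcount(pp3)=4>1 -> COPY to pp4. 5 ppages; refcounts: pp0:4 pp1:4 pp2:4 pp3:3 pp4:1
Op 5: read(P0, v1) -> 17. No state change.
Op 6: read(P0, v0) -> 21. No state change.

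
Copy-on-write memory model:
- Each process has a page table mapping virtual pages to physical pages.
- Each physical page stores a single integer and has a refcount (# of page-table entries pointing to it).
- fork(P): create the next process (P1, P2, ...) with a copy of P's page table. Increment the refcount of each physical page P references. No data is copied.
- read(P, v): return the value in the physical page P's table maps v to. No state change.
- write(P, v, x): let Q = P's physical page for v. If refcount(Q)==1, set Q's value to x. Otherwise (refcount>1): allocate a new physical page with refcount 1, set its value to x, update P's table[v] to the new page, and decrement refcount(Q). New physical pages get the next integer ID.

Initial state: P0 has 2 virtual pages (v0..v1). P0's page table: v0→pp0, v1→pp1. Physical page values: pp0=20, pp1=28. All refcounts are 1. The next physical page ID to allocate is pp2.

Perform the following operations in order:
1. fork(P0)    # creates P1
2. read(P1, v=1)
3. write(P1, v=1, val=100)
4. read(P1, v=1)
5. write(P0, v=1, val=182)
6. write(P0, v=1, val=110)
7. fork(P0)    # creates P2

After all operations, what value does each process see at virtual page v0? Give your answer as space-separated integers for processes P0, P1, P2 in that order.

Op 1: fork(P0) -> P1. 2 ppages; refcounts: pp0:2 pp1:2
Op 2: read(P1, v1) -> 28. No state change.
Op 3: write(P1, v1, 100). refcount(pp1)=2>1 -> COPY to pp2. 3 ppages; refcounts: pp0:2 pp1:1 pp2:1
Op 4: read(P1, v1) -> 100. No state change.
Op 5: write(P0, v1, 182). refcount(pp1)=1 -> write in place. 3 ppages; refcounts: pp0:2 pp1:1 pp2:1
Op 6: write(P0, v1, 110). refcount(pp1)=1 -> write in place. 3 ppages; refcounts: pp0:2 pp1:1 pp2:1
Op 7: fork(P0) -> P2. 3 ppages; refcounts: pp0:3 pp1:2 pp2:1
P0: v0 -> pp0 = 20
P1: v0 -> pp0 = 20
P2: v0 -> pp0 = 20

Answer: 20 20 20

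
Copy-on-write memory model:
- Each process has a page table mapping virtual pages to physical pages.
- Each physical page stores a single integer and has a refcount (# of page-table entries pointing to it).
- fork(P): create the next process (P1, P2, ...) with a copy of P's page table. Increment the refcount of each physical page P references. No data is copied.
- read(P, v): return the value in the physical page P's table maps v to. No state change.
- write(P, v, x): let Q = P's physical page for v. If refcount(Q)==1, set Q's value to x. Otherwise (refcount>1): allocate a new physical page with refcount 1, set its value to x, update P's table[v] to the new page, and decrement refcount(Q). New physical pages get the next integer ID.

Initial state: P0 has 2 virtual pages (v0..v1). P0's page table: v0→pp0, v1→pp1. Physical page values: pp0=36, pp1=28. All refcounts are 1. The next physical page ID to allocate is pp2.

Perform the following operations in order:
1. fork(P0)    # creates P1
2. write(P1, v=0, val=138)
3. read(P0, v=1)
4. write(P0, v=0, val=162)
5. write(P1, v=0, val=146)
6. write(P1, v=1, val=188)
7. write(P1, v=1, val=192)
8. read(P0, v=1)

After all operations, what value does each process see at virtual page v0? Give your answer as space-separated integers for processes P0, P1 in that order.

Op 1: fork(P0) -> P1. 2 ppages; refcounts: pp0:2 pp1:2
Op 2: write(P1, v0, 138). refcount(pp0)=2>1 -> COPY to pp2. 3 ppages; refcounts: pp0:1 pp1:2 pp2:1
Op 3: read(P0, v1) -> 28. No state change.
Op 4: write(P0, v0, 162). refcount(pp0)=1 -> write in place. 3 ppages; refcounts: pp0:1 pp1:2 pp2:1
Op 5: write(P1, v0, 146). refcount(pp2)=1 -> write in place. 3 ppages; refcounts: pp0:1 pp1:2 pp2:1
Op 6: write(P1, v1, 188). refcount(pp1)=2>1 -> COPY to pp3. 4 ppages; refcounts: pp0:1 pp1:1 pp2:1 pp3:1
Op 7: write(P1, v1, 192). refcount(pp3)=1 -> write in place. 4 ppages; refcounts: pp0:1 pp1:1 pp2:1 pp3:1
Op 8: read(P0, v1) -> 28. No state change.
P0: v0 -> pp0 = 162
P1: v0 -> pp2 = 146

Answer: 162 146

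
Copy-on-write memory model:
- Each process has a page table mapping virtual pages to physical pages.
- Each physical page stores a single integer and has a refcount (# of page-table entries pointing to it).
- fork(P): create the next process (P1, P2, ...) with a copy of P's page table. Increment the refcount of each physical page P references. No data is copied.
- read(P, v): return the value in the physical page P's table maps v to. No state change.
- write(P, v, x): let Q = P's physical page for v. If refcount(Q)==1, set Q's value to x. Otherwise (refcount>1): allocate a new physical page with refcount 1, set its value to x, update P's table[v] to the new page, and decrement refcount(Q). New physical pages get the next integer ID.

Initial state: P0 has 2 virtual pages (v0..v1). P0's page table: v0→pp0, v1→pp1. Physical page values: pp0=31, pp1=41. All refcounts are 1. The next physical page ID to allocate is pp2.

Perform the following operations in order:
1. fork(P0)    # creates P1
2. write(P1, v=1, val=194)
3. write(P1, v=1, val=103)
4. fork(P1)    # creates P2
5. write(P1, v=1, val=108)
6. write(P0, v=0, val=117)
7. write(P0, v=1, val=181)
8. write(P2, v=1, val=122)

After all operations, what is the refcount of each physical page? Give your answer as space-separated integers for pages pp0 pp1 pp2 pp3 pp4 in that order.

Answer: 2 1 1 1 1

Derivation:
Op 1: fork(P0) -> P1. 2 ppages; refcounts: pp0:2 pp1:2
Op 2: write(P1, v1, 194). refcount(pp1)=2>1 -> COPY to pp2. 3 ppages; refcounts: pp0:2 pp1:1 pp2:1
Op 3: write(P1, v1, 103). refcount(pp2)=1 -> write in place. 3 ppages; refcounts: pp0:2 pp1:1 pp2:1
Op 4: fork(P1) -> P2. 3 ppages; refcounts: pp0:3 pp1:1 pp2:2
Op 5: write(P1, v1, 108). refcount(pp2)=2>1 -> COPY to pp3. 4 ppages; refcounts: pp0:3 pp1:1 pp2:1 pp3:1
Op 6: write(P0, v0, 117). refcount(pp0)=3>1 -> COPY to pp4. 5 ppages; refcounts: pp0:2 pp1:1 pp2:1 pp3:1 pp4:1
Op 7: write(P0, v1, 181). refcount(pp1)=1 -> write in place. 5 ppages; refcounts: pp0:2 pp1:1 pp2:1 pp3:1 pp4:1
Op 8: write(P2, v1, 122). refcount(pp2)=1 -> write in place. 5 ppages; refcounts: pp0:2 pp1:1 pp2:1 pp3:1 pp4:1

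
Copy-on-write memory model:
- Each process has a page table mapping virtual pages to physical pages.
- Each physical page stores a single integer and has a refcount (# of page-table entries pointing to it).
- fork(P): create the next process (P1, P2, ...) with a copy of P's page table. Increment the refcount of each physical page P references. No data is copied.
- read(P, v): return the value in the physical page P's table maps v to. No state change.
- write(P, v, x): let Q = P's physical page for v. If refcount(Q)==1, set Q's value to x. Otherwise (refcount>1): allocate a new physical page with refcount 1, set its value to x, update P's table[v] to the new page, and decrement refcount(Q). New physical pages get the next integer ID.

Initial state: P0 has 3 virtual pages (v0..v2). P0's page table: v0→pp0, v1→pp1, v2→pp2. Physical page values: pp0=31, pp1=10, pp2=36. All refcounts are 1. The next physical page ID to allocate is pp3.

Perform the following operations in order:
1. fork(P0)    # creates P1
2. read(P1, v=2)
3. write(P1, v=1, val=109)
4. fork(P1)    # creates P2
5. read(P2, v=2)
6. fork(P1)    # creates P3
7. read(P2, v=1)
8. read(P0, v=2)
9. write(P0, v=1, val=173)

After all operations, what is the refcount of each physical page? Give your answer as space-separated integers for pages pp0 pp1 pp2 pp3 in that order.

Answer: 4 1 4 3

Derivation:
Op 1: fork(P0) -> P1. 3 ppages; refcounts: pp0:2 pp1:2 pp2:2
Op 2: read(P1, v2) -> 36. No state change.
Op 3: write(P1, v1, 109). refcount(pp1)=2>1 -> COPY to pp3. 4 ppages; refcounts: pp0:2 pp1:1 pp2:2 pp3:1
Op 4: fork(P1) -> P2. 4 ppages; refcounts: pp0:3 pp1:1 pp2:3 pp3:2
Op 5: read(P2, v2) -> 36. No state change.
Op 6: fork(P1) -> P3. 4 ppages; refcounts: pp0:4 pp1:1 pp2:4 pp3:3
Op 7: read(P2, v1) -> 109. No state change.
Op 8: read(P0, v2) -> 36. No state change.
Op 9: write(P0, v1, 173). refcount(pp1)=1 -> write in place. 4 ppages; refcounts: pp0:4 pp1:1 pp2:4 pp3:3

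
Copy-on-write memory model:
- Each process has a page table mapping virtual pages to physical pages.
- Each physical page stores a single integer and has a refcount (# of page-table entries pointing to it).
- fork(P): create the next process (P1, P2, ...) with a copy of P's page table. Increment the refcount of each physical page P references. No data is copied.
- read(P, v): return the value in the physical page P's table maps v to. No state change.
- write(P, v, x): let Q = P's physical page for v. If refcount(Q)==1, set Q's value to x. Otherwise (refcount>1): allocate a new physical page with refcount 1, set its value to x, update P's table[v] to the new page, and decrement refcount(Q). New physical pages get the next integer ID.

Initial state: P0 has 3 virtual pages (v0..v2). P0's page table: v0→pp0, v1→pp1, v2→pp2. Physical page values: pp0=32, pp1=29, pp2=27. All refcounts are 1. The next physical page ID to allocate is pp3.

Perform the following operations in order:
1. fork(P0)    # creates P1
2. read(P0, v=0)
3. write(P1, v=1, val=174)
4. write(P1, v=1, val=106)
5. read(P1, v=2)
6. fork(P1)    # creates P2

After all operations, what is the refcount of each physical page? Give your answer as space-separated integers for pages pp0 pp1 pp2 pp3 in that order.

Op 1: fork(P0) -> P1. 3 ppages; refcounts: pp0:2 pp1:2 pp2:2
Op 2: read(P0, v0) -> 32. No state change.
Op 3: write(P1, v1, 174). refcount(pp1)=2>1 -> COPY to pp3. 4 ppages; refcounts: pp0:2 pp1:1 pp2:2 pp3:1
Op 4: write(P1, v1, 106). refcount(pp3)=1 -> write in place. 4 ppages; refcounts: pp0:2 pp1:1 pp2:2 pp3:1
Op 5: read(P1, v2) -> 27. No state change.
Op 6: fork(P1) -> P2. 4 ppages; refcounts: pp0:3 pp1:1 pp2:3 pp3:2

Answer: 3 1 3 2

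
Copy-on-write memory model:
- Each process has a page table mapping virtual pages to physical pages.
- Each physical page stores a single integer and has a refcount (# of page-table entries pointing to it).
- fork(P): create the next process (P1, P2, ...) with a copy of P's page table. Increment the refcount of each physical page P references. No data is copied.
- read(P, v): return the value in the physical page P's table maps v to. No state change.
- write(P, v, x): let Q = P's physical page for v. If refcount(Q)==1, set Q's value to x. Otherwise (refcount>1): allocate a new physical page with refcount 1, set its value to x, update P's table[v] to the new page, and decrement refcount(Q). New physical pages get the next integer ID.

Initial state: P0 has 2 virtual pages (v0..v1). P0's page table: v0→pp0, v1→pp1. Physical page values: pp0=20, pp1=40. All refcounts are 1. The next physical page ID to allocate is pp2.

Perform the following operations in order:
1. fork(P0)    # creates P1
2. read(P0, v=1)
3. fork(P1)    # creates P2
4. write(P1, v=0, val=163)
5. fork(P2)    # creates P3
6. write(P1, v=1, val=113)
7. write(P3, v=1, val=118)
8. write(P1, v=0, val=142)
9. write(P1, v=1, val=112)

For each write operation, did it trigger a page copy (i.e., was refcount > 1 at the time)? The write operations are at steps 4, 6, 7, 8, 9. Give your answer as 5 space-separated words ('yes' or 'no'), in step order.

Op 1: fork(P0) -> P1. 2 ppages; refcounts: pp0:2 pp1:2
Op 2: read(P0, v1) -> 40. No state change.
Op 3: fork(P1) -> P2. 2 ppages; refcounts: pp0:3 pp1:3
Op 4: write(P1, v0, 163). refcount(pp0)=3>1 -> COPY to pp2. 3 ppages; refcounts: pp0:2 pp1:3 pp2:1
Op 5: fork(P2) -> P3. 3 ppages; refcounts: pp0:3 pp1:4 pp2:1
Op 6: write(P1, v1, 113). refcount(pp1)=4>1 -> COPY to pp3. 4 ppages; refcounts: pp0:3 pp1:3 pp2:1 pp3:1
Op 7: write(P3, v1, 118). refcount(pp1)=3>1 -> COPY to pp4. 5 ppages; refcounts: pp0:3 pp1:2 pp2:1 pp3:1 pp4:1
Op 8: write(P1, v0, 142). refcount(pp2)=1 -> write in place. 5 ppages; refcounts: pp0:3 pp1:2 pp2:1 pp3:1 pp4:1
Op 9: write(P1, v1, 112). refcount(pp3)=1 -> write in place. 5 ppages; refcounts: pp0:3 pp1:2 pp2:1 pp3:1 pp4:1

yes yes yes no no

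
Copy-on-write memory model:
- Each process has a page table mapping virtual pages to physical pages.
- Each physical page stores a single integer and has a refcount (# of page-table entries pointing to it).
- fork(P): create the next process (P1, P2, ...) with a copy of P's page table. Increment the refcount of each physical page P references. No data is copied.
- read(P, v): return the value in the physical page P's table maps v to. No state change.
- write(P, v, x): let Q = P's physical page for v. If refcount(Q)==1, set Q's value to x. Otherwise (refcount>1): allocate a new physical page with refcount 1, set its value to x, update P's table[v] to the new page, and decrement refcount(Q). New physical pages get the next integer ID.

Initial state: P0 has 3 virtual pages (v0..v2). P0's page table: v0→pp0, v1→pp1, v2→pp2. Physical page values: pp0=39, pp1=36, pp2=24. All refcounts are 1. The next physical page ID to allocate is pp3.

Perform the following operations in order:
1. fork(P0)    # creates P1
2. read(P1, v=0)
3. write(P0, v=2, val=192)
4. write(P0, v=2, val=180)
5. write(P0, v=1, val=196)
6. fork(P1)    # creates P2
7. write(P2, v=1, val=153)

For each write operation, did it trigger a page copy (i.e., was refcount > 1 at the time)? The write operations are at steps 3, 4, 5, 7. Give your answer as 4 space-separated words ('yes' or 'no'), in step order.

Op 1: fork(P0) -> P1. 3 ppages; refcounts: pp0:2 pp1:2 pp2:2
Op 2: read(P1, v0) -> 39. No state change.
Op 3: write(P0, v2, 192). refcount(pp2)=2>1 -> COPY to pp3. 4 ppages; refcounts: pp0:2 pp1:2 pp2:1 pp3:1
Op 4: write(P0, v2, 180). refcount(pp3)=1 -> write in place. 4 ppages; refcounts: pp0:2 pp1:2 pp2:1 pp3:1
Op 5: write(P0, v1, 196). refcount(pp1)=2>1 -> COPY to pp4. 5 ppages; refcounts: pp0:2 pp1:1 pp2:1 pp3:1 pp4:1
Op 6: fork(P1) -> P2. 5 ppages; refcounts: pp0:3 pp1:2 pp2:2 pp3:1 pp4:1
Op 7: write(P2, v1, 153). refcount(pp1)=2>1 -> COPY to pp5. 6 ppages; refcounts: pp0:3 pp1:1 pp2:2 pp3:1 pp4:1 pp5:1

yes no yes yes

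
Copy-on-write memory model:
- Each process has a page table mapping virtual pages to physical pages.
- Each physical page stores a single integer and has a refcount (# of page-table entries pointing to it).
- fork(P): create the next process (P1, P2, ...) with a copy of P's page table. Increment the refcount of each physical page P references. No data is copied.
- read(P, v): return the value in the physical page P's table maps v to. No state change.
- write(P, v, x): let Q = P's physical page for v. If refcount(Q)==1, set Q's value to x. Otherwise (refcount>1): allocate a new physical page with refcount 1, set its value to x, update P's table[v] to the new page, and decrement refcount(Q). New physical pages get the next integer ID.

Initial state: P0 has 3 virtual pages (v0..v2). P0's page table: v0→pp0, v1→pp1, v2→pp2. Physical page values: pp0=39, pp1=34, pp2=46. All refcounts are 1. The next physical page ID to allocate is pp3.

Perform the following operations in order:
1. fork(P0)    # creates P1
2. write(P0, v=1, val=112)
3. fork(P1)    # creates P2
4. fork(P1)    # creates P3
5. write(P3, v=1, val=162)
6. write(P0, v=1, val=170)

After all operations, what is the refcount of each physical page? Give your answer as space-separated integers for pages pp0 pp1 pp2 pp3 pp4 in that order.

Op 1: fork(P0) -> P1. 3 ppages; refcounts: pp0:2 pp1:2 pp2:2
Op 2: write(P0, v1, 112). refcount(pp1)=2>1 -> COPY to pp3. 4 ppages; refcounts: pp0:2 pp1:1 pp2:2 pp3:1
Op 3: fork(P1) -> P2. 4 ppages; refcounts: pp0:3 pp1:2 pp2:3 pp3:1
Op 4: fork(P1) -> P3. 4 ppages; refcounts: pp0:4 pp1:3 pp2:4 pp3:1
Op 5: write(P3, v1, 162). refcount(pp1)=3>1 -> COPY to pp4. 5 ppages; refcounts: pp0:4 pp1:2 pp2:4 pp3:1 pp4:1
Op 6: write(P0, v1, 170). refcount(pp3)=1 -> write in place. 5 ppages; refcounts: pp0:4 pp1:2 pp2:4 pp3:1 pp4:1

Answer: 4 2 4 1 1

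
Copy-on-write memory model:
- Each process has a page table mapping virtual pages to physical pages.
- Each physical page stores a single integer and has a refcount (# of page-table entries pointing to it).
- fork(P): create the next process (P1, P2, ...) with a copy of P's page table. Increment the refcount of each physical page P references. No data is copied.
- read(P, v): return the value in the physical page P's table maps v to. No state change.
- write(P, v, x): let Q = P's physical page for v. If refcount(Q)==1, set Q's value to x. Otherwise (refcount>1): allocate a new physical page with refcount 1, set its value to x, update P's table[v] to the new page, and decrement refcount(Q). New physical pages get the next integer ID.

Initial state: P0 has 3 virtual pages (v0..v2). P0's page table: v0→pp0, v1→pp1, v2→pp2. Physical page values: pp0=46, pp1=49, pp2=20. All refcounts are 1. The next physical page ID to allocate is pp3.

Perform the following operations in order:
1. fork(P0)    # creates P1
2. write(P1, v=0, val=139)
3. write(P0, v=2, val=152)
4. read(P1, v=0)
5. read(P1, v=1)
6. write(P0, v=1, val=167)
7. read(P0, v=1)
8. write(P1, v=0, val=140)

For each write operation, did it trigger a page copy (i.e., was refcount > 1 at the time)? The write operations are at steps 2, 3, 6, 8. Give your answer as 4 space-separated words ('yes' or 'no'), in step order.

Op 1: fork(P0) -> P1. 3 ppages; refcounts: pp0:2 pp1:2 pp2:2
Op 2: write(P1, v0, 139). refcount(pp0)=2>1 -> COPY to pp3. 4 ppages; refcounts: pp0:1 pp1:2 pp2:2 pp3:1
Op 3: write(P0, v2, 152). refcount(pp2)=2>1 -> COPY to pp4. 5 ppages; refcounts: pp0:1 pp1:2 pp2:1 pp3:1 pp4:1
Op 4: read(P1, v0) -> 139. No state change.
Op 5: read(P1, v1) -> 49. No state change.
Op 6: write(P0, v1, 167). refcount(pp1)=2>1 -> COPY to pp5. 6 ppages; refcounts: pp0:1 pp1:1 pp2:1 pp3:1 pp4:1 pp5:1
Op 7: read(P0, v1) -> 167. No state change.
Op 8: write(P1, v0, 140). refcount(pp3)=1 -> write in place. 6 ppages; refcounts: pp0:1 pp1:1 pp2:1 pp3:1 pp4:1 pp5:1

yes yes yes no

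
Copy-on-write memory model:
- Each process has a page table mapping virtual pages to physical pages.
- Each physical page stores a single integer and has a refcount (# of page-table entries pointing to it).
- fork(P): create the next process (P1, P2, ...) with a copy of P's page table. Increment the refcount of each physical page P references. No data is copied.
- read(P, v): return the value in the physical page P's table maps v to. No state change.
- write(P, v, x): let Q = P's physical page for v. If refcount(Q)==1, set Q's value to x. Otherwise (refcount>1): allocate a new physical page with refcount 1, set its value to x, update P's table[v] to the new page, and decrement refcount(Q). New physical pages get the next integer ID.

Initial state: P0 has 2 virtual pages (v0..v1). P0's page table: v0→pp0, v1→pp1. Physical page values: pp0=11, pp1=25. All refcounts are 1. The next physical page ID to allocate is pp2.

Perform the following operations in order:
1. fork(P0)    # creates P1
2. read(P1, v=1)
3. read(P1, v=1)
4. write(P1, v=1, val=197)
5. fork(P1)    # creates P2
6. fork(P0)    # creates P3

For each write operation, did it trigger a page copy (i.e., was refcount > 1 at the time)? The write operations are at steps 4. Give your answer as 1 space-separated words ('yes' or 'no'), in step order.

Op 1: fork(P0) -> P1. 2 ppages; refcounts: pp0:2 pp1:2
Op 2: read(P1, v1) -> 25. No state change.
Op 3: read(P1, v1) -> 25. No state change.
Op 4: write(P1, v1, 197). refcount(pp1)=2>1 -> COPY to pp2. 3 ppages; refcounts: pp0:2 pp1:1 pp2:1
Op 5: fork(P1) -> P2. 3 ppages; refcounts: pp0:3 pp1:1 pp2:2
Op 6: fork(P0) -> P3. 3 ppages; refcounts: pp0:4 pp1:2 pp2:2

yes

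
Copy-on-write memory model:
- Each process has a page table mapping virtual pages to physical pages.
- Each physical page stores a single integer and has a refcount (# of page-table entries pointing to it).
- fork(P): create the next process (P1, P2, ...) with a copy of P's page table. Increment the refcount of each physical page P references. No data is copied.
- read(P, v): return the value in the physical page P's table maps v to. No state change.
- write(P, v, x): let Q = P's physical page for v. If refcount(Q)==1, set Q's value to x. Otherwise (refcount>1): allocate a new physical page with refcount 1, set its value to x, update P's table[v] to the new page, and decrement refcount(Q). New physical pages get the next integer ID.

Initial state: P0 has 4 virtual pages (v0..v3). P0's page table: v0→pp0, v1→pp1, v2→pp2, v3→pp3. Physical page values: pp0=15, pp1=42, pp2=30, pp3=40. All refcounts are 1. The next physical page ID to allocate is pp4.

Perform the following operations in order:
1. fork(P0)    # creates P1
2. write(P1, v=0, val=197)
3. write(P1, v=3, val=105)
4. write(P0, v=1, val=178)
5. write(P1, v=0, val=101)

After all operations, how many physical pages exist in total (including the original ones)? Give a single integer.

Op 1: fork(P0) -> P1. 4 ppages; refcounts: pp0:2 pp1:2 pp2:2 pp3:2
Op 2: write(P1, v0, 197). refcount(pp0)=2>1 -> COPY to pp4. 5 ppages; refcounts: pp0:1 pp1:2 pp2:2 pp3:2 pp4:1
Op 3: write(P1, v3, 105). refcount(pp3)=2>1 -> COPY to pp5. 6 ppages; refcounts: pp0:1 pp1:2 pp2:2 pp3:1 pp4:1 pp5:1
Op 4: write(P0, v1, 178). refcount(pp1)=2>1 -> COPY to pp6. 7 ppages; refcounts: pp0:1 pp1:1 pp2:2 pp3:1 pp4:1 pp5:1 pp6:1
Op 5: write(P1, v0, 101). refcount(pp4)=1 -> write in place. 7 ppages; refcounts: pp0:1 pp1:1 pp2:2 pp3:1 pp4:1 pp5:1 pp6:1

Answer: 7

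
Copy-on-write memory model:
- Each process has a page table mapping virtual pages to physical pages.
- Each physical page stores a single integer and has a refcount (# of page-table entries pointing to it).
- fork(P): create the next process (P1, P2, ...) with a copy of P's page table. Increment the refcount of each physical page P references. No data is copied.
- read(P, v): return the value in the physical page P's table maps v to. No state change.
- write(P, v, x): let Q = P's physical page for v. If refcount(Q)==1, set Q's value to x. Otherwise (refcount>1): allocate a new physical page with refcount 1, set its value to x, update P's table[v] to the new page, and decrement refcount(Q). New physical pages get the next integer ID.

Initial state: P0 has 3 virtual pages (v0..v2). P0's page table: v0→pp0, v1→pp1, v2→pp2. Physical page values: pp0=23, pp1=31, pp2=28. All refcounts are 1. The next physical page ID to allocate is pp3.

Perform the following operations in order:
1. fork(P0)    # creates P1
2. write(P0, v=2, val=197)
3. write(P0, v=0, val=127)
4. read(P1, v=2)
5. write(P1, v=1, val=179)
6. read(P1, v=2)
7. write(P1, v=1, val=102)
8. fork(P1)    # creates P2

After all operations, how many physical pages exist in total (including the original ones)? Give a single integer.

Op 1: fork(P0) -> P1. 3 ppages; refcounts: pp0:2 pp1:2 pp2:2
Op 2: write(P0, v2, 197). refcount(pp2)=2>1 -> COPY to pp3. 4 ppages; refcounts: pp0:2 pp1:2 pp2:1 pp3:1
Op 3: write(P0, v0, 127). refcount(pp0)=2>1 -> COPY to pp4. 5 ppages; refcounts: pp0:1 pp1:2 pp2:1 pp3:1 pp4:1
Op 4: read(P1, v2) -> 28. No state change.
Op 5: write(P1, v1, 179). refcount(pp1)=2>1 -> COPY to pp5. 6 ppages; refcounts: pp0:1 pp1:1 pp2:1 pp3:1 pp4:1 pp5:1
Op 6: read(P1, v2) -> 28. No state change.
Op 7: write(P1, v1, 102). refcount(pp5)=1 -> write in place. 6 ppages; refcounts: pp0:1 pp1:1 pp2:1 pp3:1 pp4:1 pp5:1
Op 8: fork(P1) -> P2. 6 ppages; refcounts: pp0:2 pp1:1 pp2:2 pp3:1 pp4:1 pp5:2

Answer: 6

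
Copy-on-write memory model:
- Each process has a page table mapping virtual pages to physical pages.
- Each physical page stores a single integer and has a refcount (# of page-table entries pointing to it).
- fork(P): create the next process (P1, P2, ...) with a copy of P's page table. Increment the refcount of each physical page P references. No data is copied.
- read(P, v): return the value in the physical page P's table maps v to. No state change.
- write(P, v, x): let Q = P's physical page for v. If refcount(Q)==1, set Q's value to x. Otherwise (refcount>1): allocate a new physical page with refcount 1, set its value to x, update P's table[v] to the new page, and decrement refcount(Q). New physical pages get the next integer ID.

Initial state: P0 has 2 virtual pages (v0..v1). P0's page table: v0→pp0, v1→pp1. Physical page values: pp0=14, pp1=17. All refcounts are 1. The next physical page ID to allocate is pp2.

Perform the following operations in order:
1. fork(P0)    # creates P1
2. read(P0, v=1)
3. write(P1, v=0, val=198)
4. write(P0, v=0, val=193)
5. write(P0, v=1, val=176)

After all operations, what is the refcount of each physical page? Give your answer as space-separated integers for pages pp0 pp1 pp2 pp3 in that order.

Answer: 1 1 1 1

Derivation:
Op 1: fork(P0) -> P1. 2 ppages; refcounts: pp0:2 pp1:2
Op 2: read(P0, v1) -> 17. No state change.
Op 3: write(P1, v0, 198). refcount(pp0)=2>1 -> COPY to pp2. 3 ppages; refcounts: pp0:1 pp1:2 pp2:1
Op 4: write(P0, v0, 193). refcount(pp0)=1 -> write in place. 3 ppages; refcounts: pp0:1 pp1:2 pp2:1
Op 5: write(P0, v1, 176). refcount(pp1)=2>1 -> COPY to pp3. 4 ppages; refcounts: pp0:1 pp1:1 pp2:1 pp3:1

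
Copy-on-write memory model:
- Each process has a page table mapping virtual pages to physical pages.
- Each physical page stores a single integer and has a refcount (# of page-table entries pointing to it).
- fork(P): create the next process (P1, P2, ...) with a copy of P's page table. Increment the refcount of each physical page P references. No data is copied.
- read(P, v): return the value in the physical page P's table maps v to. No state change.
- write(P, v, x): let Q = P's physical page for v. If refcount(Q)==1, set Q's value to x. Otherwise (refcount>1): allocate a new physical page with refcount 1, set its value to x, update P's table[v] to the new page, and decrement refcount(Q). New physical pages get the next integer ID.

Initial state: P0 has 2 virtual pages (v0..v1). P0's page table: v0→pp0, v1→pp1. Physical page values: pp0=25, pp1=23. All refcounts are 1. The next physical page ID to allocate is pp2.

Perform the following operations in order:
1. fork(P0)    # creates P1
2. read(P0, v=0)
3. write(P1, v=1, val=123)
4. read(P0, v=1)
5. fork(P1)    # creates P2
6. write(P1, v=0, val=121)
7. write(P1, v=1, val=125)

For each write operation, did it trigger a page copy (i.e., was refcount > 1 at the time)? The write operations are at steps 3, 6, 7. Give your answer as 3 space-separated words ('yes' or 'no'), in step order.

Op 1: fork(P0) -> P1. 2 ppages; refcounts: pp0:2 pp1:2
Op 2: read(P0, v0) -> 25. No state change.
Op 3: write(P1, v1, 123). refcount(pp1)=2>1 -> COPY to pp2. 3 ppages; refcounts: pp0:2 pp1:1 pp2:1
Op 4: read(P0, v1) -> 23. No state change.
Op 5: fork(P1) -> P2. 3 ppages; refcounts: pp0:3 pp1:1 pp2:2
Op 6: write(P1, v0, 121). refcount(pp0)=3>1 -> COPY to pp3. 4 ppages; refcounts: pp0:2 pp1:1 pp2:2 pp3:1
Op 7: write(P1, v1, 125). refcount(pp2)=2>1 -> COPY to pp4. 5 ppages; refcounts: pp0:2 pp1:1 pp2:1 pp3:1 pp4:1

yes yes yes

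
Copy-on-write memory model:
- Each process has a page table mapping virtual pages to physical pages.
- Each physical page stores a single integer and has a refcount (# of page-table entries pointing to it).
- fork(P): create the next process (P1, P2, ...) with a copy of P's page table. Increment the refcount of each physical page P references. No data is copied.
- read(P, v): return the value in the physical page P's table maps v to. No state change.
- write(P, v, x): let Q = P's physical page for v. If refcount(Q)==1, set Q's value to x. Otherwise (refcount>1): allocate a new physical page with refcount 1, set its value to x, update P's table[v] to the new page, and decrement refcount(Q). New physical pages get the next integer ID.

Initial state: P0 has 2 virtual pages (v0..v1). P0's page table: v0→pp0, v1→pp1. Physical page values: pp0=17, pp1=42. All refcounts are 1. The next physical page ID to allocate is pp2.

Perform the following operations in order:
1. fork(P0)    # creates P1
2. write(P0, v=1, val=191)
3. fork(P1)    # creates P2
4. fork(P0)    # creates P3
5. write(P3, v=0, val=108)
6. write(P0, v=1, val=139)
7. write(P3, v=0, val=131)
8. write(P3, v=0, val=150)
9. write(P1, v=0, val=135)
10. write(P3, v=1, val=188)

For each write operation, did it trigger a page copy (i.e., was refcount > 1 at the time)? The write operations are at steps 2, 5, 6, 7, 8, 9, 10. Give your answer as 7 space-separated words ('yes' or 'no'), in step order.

Op 1: fork(P0) -> P1. 2 ppages; refcounts: pp0:2 pp1:2
Op 2: write(P0, v1, 191). refcount(pp1)=2>1 -> COPY to pp2. 3 ppages; refcounts: pp0:2 pp1:1 pp2:1
Op 3: fork(P1) -> P2. 3 ppages; refcounts: pp0:3 pp1:2 pp2:1
Op 4: fork(P0) -> P3. 3 ppages; refcounts: pp0:4 pp1:2 pp2:2
Op 5: write(P3, v0, 108). refcount(pp0)=4>1 -> COPY to pp3. 4 ppages; refcounts: pp0:3 pp1:2 pp2:2 pp3:1
Op 6: write(P0, v1, 139). refcount(pp2)=2>1 -> COPY to pp4. 5 ppages; refcounts: pp0:3 pp1:2 pp2:1 pp3:1 pp4:1
Op 7: write(P3, v0, 131). refcount(pp3)=1 -> write in place. 5 ppages; refcounts: pp0:3 pp1:2 pp2:1 pp3:1 pp4:1
Op 8: write(P3, v0, 150). refcount(pp3)=1 -> write in place. 5 ppages; refcounts: pp0:3 pp1:2 pp2:1 pp3:1 pp4:1
Op 9: write(P1, v0, 135). refcount(pp0)=3>1 -> COPY to pp5. 6 ppages; refcounts: pp0:2 pp1:2 pp2:1 pp3:1 pp4:1 pp5:1
Op 10: write(P3, v1, 188). refcount(pp2)=1 -> write in place. 6 ppages; refcounts: pp0:2 pp1:2 pp2:1 pp3:1 pp4:1 pp5:1

yes yes yes no no yes no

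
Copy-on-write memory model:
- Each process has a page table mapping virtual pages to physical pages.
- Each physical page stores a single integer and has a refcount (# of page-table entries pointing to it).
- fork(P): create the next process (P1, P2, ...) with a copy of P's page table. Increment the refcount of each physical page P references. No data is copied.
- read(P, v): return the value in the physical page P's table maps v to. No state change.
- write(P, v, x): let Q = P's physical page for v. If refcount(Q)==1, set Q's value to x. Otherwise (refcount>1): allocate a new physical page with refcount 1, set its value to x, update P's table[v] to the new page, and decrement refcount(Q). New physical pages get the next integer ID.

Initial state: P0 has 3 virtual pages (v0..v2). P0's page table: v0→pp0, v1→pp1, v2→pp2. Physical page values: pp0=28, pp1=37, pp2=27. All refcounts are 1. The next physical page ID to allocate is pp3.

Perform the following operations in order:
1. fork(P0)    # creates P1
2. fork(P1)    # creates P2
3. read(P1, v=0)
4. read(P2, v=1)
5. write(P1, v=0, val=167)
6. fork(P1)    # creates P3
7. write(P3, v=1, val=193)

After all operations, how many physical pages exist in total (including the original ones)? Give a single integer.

Answer: 5

Derivation:
Op 1: fork(P0) -> P1. 3 ppages; refcounts: pp0:2 pp1:2 pp2:2
Op 2: fork(P1) -> P2. 3 ppages; refcounts: pp0:3 pp1:3 pp2:3
Op 3: read(P1, v0) -> 28. No state change.
Op 4: read(P2, v1) -> 37. No state change.
Op 5: write(P1, v0, 167). refcount(pp0)=3>1 -> COPY to pp3. 4 ppages; refcounts: pp0:2 pp1:3 pp2:3 pp3:1
Op 6: fork(P1) -> P3. 4 ppages; refcounts: pp0:2 pp1:4 pp2:4 pp3:2
Op 7: write(P3, v1, 193). refcount(pp1)=4>1 -> COPY to pp4. 5 ppages; refcounts: pp0:2 pp1:3 pp2:4 pp3:2 pp4:1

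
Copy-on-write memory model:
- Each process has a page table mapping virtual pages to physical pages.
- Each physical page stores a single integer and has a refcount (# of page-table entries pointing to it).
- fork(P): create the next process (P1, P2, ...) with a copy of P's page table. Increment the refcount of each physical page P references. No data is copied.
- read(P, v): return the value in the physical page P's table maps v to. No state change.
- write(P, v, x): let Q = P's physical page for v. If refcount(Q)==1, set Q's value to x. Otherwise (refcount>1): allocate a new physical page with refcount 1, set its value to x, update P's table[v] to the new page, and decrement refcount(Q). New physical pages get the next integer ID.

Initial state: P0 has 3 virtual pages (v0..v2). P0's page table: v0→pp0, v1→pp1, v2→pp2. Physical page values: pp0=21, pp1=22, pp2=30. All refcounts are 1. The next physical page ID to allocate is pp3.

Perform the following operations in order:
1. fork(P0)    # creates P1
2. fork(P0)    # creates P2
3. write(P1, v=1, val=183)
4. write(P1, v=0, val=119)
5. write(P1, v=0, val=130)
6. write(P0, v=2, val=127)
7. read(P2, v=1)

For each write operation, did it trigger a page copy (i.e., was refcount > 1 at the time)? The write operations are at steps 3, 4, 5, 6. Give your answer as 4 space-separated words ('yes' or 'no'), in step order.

Op 1: fork(P0) -> P1. 3 ppages; refcounts: pp0:2 pp1:2 pp2:2
Op 2: fork(P0) -> P2. 3 ppages; refcounts: pp0:3 pp1:3 pp2:3
Op 3: write(P1, v1, 183). refcount(pp1)=3>1 -> COPY to pp3. 4 ppages; refcounts: pp0:3 pp1:2 pp2:3 pp3:1
Op 4: write(P1, v0, 119). refcount(pp0)=3>1 -> COPY to pp4. 5 ppages; refcounts: pp0:2 pp1:2 pp2:3 pp3:1 pp4:1
Op 5: write(P1, v0, 130). refcount(pp4)=1 -> write in place. 5 ppages; refcounts: pp0:2 pp1:2 pp2:3 pp3:1 pp4:1
Op 6: write(P0, v2, 127). refcount(pp2)=3>1 -> COPY to pp5. 6 ppages; refcounts: pp0:2 pp1:2 pp2:2 pp3:1 pp4:1 pp5:1
Op 7: read(P2, v1) -> 22. No state change.

yes yes no yes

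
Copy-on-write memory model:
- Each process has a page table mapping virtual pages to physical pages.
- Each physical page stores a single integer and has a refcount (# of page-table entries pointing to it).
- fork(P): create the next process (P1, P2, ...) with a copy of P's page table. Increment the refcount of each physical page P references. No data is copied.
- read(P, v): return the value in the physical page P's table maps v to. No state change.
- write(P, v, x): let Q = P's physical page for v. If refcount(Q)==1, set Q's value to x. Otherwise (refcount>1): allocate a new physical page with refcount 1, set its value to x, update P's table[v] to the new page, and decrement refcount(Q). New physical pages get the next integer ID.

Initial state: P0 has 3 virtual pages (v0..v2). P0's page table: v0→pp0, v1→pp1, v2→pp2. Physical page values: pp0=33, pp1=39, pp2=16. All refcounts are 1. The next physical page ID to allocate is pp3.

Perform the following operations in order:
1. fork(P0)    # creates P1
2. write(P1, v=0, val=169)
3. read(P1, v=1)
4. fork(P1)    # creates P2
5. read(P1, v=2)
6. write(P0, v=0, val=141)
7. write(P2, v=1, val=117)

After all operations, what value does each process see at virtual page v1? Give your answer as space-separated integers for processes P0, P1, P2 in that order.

Answer: 39 39 117

Derivation:
Op 1: fork(P0) -> P1. 3 ppages; refcounts: pp0:2 pp1:2 pp2:2
Op 2: write(P1, v0, 169). refcount(pp0)=2>1 -> COPY to pp3. 4 ppages; refcounts: pp0:1 pp1:2 pp2:2 pp3:1
Op 3: read(P1, v1) -> 39. No state change.
Op 4: fork(P1) -> P2. 4 ppages; refcounts: pp0:1 pp1:3 pp2:3 pp3:2
Op 5: read(P1, v2) -> 16. No state change.
Op 6: write(P0, v0, 141). refcount(pp0)=1 -> write in place. 4 ppages; refcounts: pp0:1 pp1:3 pp2:3 pp3:2
Op 7: write(P2, v1, 117). refcount(pp1)=3>1 -> COPY to pp4. 5 ppages; refcounts: pp0:1 pp1:2 pp2:3 pp3:2 pp4:1
P0: v1 -> pp1 = 39
P1: v1 -> pp1 = 39
P2: v1 -> pp4 = 117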